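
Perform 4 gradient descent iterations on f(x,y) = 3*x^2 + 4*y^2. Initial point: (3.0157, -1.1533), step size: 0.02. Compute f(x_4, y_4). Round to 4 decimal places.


Gradient descent on f(x,y) = 3*x^2 + 4*y^2.
Starting point: (3.0157, -1.1533), alpha = 0.02
Step 1: grad_x = 2*3*3.0157 = 18.0942, grad_y = 2*4*-1.1533 = -9.2264
  x_1 = 3.0157 - 0.02*18.0942 = 2.6538
  y_1 = -1.1533 - 0.02*-9.2264 = -0.9688
Step 2: grad_x = 2*3*2.6538 = 15.9229, grad_y = 2*4*-0.9688 = -7.7502
  x_2 = 2.6538 - 0.02*15.9229 = 2.3354
  y_2 = -0.9688 - 0.02*-7.7502 = -0.8138
Step 3: grad_x = 2*3*2.3354 = 14.0121, grad_y = 2*4*-0.8138 = -6.5101
  x_3 = 2.3354 - 0.02*14.0121 = 2.0551
  y_3 = -0.8138 - 0.02*-6.5101 = -0.6836
Step 4: grad_x = 2*3*2.0551 = 12.3307, grad_y = 2*4*-0.6836 = -5.4685
  x_4 = 2.0551 - 0.02*12.3307 = 1.8085
  y_4 = -0.6836 - 0.02*-5.4685 = -0.5742
f(1.8085, -0.5742) = 3*1.8085^2 + 4*(-0.5742)^2 = 11.1308


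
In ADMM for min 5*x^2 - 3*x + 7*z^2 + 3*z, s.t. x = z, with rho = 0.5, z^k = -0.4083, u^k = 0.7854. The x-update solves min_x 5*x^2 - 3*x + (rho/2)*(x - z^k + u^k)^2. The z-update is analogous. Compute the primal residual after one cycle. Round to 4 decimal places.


ADMM iteration with rho = 0.5, z^k = -0.4083, u^k = 0.7854
Step 1: x-update.
Minimize 5*x^2 - 3*x + (0.5/2)*(x + 0.4083 + 0.7854)^2
FOC: (2*5 + 0.5)*x = 3 + 0.5*(-0.4083 - 0.7854)
x^{k+1} = 0.2289
Step 2: z-update.
Minimize 7*z^2 + 3*z + (0.5/2)*(0.2289 - z + 0.7854)^2
FOC: (2*7 + 0.5)*z = -3 + 0.5*(0.2289 + 0.7854)
z^{k+1} = -0.1719
Step 3: u-update.
u^{k+1} = 0.7854 + 0.2289 + 0.1719 = 1.1862
Step 4: Primal residual = |0.2289 + 0.1719| = 0.4008


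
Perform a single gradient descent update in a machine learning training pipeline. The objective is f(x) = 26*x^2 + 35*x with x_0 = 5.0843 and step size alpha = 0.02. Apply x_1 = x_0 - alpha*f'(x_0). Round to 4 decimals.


We compute the gradient at x_0 and apply the update.
f'(x) = 52*x + 35
f'(5.0843) = 52*5.0843 + 35 = 299.3836
x_1 = 5.0843 - 0.02*299.3836 = -0.9034


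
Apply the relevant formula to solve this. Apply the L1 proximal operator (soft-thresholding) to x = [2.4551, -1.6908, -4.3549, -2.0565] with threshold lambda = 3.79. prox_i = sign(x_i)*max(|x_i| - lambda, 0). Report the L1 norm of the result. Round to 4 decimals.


Soft-thresholding with lambda = 3.79:
prox(2.4551) = sign(2.4551)*max(|2.4551| - 3.79, 0) = 0.0
prox(-1.6908) = sign(-1.6908)*max(|-1.6908| - 3.79, 0) = 0.0
prox(-4.3549) = sign(-4.3549)*max(|-4.3549| - 3.79, 0) = -0.5649
prox(-2.0565) = sign(-2.0565)*max(|-2.0565| - 3.79, 0) = 0.0
prox(x) = [0.0, 0.0, -0.5649, 0.0]
||prox(x)||_1 = 0.0 + 0.0 + 0.5649 + 0.0 = 0.5649


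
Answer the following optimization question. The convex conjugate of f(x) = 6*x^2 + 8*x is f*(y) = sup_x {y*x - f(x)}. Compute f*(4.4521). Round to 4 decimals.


f*(y) = sup_x {y*x - a*x^2 - b*x} = sup_x {(y-b)*x - a*x^2}
FOC: (y - b) - 2a*x = 0 => x* = (y - b)/(2a)
x* = (4.4521 - 8)/(2*6) = -0.2957
f*(4.4521) = (y-b)^2/(4a) = (4.4521 - 8)^2/(4*6)
= 12.5876/24 = 0.5245


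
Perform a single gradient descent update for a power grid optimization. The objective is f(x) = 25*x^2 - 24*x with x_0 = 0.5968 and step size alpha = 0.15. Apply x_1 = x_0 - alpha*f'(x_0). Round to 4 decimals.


We compute the gradient at x_0 and apply the update.
f'(x) = 50*x - 24
f'(0.5968) = 50*0.5968 - 24 = 5.84
x_1 = 0.5968 - 0.15*5.84 = -0.2792


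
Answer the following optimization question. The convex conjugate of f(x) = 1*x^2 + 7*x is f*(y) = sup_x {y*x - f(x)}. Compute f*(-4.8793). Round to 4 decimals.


f*(y) = sup_x {y*x - a*x^2 - b*x} = sup_x {(y-b)*x - a*x^2}
FOC: (y - b) - 2a*x = 0 => x* = (y - b)/(2a)
x* = (-4.8793 - 7)/(2*1) = -5.9397
f*(-4.8793) = (y-b)^2/(4a) = (-4.8793 - 7)^2/(4*1)
= 141.1178/4 = 35.2794


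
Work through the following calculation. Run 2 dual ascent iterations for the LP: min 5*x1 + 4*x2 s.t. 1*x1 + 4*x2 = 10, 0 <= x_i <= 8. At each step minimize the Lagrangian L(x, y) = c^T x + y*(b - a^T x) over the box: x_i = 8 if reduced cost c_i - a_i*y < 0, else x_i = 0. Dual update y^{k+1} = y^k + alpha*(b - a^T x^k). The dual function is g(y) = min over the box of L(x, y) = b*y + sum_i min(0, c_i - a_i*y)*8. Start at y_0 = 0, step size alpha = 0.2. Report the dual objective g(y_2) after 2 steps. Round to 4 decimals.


Dual ascent for LP: min 5*x1 + 4*x2, 1*x1 + 4*x2 = 10, 0 <= x_i <= 8
Step 1: y^k = 0.0, reduced costs: (5.0, 4.0)
  x^k = (0.0, 0.0), subgradient = b - a^T x = 10.0
  y^{k+1} = 0.0 + 0.2*10.0 = 2.0
Step 2: y^k = 2.0, reduced costs: (3.0, -4.0)
  x^k = (0.0, 8.0), subgradient = b - a^T x = -22.0
  y^{k+1} = 2.0 + 0.2*-22.0 = -2.4
Dual objective at y_2 = -2.4: reduced costs (7.4, 13.6), box minimizer x = (0.0, 0.0)
g(y_2) = b*y + (c1 - a1*y)*x1 + (c2 - a2*y)*x2 = 10*(-2.4) + 7.4*0.0 + 13.6*0.0 = -24.0 + 0.0 + 0.0 = -24.0


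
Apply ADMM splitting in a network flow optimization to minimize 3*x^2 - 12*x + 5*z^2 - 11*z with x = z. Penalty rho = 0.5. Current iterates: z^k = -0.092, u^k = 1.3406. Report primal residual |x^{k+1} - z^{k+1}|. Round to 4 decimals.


ADMM iteration with rho = 0.5, z^k = -0.092, u^k = 1.3406
Step 1: x-update.
Minimize 3*x^2 - 12*x + (0.5/2)*(x + 0.092 + 1.3406)^2
FOC: (2*3 + 0.5)*x = 12 + 0.5*(-0.092 - 1.3406)
x^{k+1} = 1.736
Step 2: z-update.
Minimize 5*z^2 - 11*z + (0.5/2)*(1.736 - z + 1.3406)^2
FOC: (2*5 + 0.5)*z = 11 + 0.5*(1.736 + 1.3406)
z^{k+1} = 1.1941
Step 3: u-update.
u^{k+1} = 1.3406 + 1.736 - 1.1941 = 1.8824
Step 4: Primal residual = |1.736 - 1.1941| = 0.5418


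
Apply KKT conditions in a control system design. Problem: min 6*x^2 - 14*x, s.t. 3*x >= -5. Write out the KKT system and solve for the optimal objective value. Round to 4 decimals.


Step 1: Try lambda = 0 (constraint inactive).
Stationarity: 2*6*x - 14 = 0
x* = 14/(2*6) = 7/6 = 1.1667 (rounded; the exact value 7/6 is used below)
Check constraint: 3*1.1667 = 3.5001 >= -5 -- satisfied.
Step 2: Compute optimal value.
f(x*) = 6*(7/6)^2 - 14*(7/6) = -8.1667


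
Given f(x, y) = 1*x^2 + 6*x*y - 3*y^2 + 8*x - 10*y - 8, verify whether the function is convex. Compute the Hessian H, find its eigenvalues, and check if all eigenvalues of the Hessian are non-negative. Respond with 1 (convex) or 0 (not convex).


The Hessian of f(x,y) = 1*x^2 + 6*x*y - 3*y^2 + 8*x - 10*y - 8 is:
H = [[2, 6], [6, -6]]
Trace = 2 - 6 = -4
Determinant = 2*-6 - (6)^2 = -48
Discriminant = (-4)^2 - 4*-48 = 208.0
Eigenvalues: lambda_1 = -9.2111, lambda_2 = 5.2111
The function is not convex.

0


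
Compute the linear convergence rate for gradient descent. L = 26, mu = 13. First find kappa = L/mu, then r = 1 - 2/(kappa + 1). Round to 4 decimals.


Step 1: Compute the condition number.
kappa = L/mu = 26/13 = 2.0
Step 2: Compute the convergence rate.
r = 1 - 2/(kappa + 1) = 1 - 2*mu/(L + mu) = (L - mu)/(L + mu) = 13/39 = 0.3333


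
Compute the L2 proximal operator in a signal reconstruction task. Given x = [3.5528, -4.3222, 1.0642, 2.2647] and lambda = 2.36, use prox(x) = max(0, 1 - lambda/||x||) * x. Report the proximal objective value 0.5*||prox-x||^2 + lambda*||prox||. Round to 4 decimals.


Step 1: Compute ||x||.
||x|| = 6.129
Step 2: Compute scaling factor.
scale = max(0, 1 - 2.36/6.129) = 0.6149
Step 3: prox(x) = [2.1848, -2.6579, 0.6544, 1.3927]
||prox(x)|| = 3.769
Step 4: Proximal objective.
0.5*||prox-x||^2 = 2.7848
lambda*||prox|| = 8.8948
Total = 11.6797


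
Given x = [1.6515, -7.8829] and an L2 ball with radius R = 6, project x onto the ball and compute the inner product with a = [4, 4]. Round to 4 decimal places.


Step 1: Compute ||x|| (intermediates to 6 decimals).
||x|| = sqrt(1.6515^2 + (-7.8829)^2) = 8.05404
Step 2: Project.
Since ||x|| > R, scale = R/||x|| = 6/8.05404 = 0.744968, proj(x) = scale * x
proj(x) = [1.230315, -5.872508]
Step 3: Dot product.
a^T * proj(x) = 4*1.230315 + 4*(-5.872508) = -18.5688


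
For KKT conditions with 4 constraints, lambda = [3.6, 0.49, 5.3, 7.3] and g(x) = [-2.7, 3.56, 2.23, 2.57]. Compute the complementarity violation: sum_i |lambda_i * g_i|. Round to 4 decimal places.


KKT complementary slackness check:
lambda_1 * g_1 = 3.6 * -2.7 = -9.72
lambda_2 * g_2 = 0.49 * 3.56 = 1.7444
lambda_3 * g_3 = 5.3 * 2.23 = 11.819
lambda_4 * g_4 = 7.3 * 2.57 = 18.761
Total violation = 9.72 + 1.7444 + 11.819 + 18.761 = 42.0444


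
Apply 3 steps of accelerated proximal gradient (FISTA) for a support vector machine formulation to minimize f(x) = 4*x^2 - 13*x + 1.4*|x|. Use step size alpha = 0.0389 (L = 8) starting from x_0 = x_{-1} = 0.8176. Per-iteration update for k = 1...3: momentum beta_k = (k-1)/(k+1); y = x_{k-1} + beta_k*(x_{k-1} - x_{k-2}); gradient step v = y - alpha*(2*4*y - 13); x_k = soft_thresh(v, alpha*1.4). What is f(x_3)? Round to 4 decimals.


FISTA on f(x) = 4*x^2 - 13*x + 1.4*|x|
L = 8, alpha = 0.0389
Iteration 1: beta = 0.0, y = 0.8176 + 0.0*(0.8176 - 0.8176) = 0.8176
  grad(y) = -6.4592, v = y - alpha*grad = 1.0689
  prox(v) = soft_thresh(1.0689, 0.0545) = 1.0144
Iteration 2: beta = 0.3333, y = 1.0144 + 0.3333*(1.0144 - 0.8176) = 1.08
  grad(y) = -4.36, v = y - alpha*grad = 1.2496
  prox(v) = soft_thresh(1.2496, 0.0545) = 1.1951
Iteration 3: beta = 0.5, y = 1.1951 + 0.5*(1.1951 - 1.0144) = 1.2855
  grad(y) = -2.7159, v = y - alpha*grad = 1.3912
  prox(v) = soft_thresh(1.3912, 0.0545) = 1.3367
f(x_3) = 4*1.3367^2 - 13*1.3367 + 1.4*|1.3367| = -8.3587


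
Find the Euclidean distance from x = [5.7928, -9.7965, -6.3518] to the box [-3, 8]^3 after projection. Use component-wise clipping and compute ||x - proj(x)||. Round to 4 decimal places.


Project each component onto [-3, 8].
clip(5.7928) = 5.7928, clip(-9.7965) = -3.0, clip(-6.3518) = -3.0
Projection = [5.7928, -3.0, -3.0]
Squared diffs: [0.0, 46.1924, 11.2346]
Distance = sqrt(57.427) = 7.5781


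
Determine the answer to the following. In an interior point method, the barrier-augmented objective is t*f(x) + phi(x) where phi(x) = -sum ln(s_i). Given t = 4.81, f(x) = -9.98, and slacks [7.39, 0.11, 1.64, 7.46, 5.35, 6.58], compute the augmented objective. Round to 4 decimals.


Step 1: Compute log-barrier.
ln values: [2.0001, -2.2073, 0.4947, 2.0096, 1.6771, 1.884]
phi = -(2.0001 - 2.2073 + 0.4947 + 2.0096 + 1.6771 + 1.884) = -5.8582
Step 2: Compute augmented objective.
t*f(x) = 4.81*-9.98 = -48.0038
Total = -48.0038 - 5.8582 = -53.862


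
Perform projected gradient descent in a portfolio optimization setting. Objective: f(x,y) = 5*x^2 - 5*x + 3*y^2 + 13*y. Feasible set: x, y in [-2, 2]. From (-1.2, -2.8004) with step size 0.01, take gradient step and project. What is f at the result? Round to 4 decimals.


Step 1: Compute gradient at (-1.2, -2.8004).
grad_x = 2*5*-1.2 - 5 = -17.0
grad_y = 2*3*-2.8004 + 13 = -3.8024
Step 2: Gradient step.
x_raw = -1.2 - 0.01*-17.0 = -1.03
y_raw = -2.8004 - 0.01*-3.8024 = -2.7624
Step 3: Project onto [-2, 2].
x_proj = clip(-1.03) = -1.03
y_proj = clip(-2.7624) = -2.0
Step 4: Evaluate f.
f(-1.03, -2.0) = -3.5455


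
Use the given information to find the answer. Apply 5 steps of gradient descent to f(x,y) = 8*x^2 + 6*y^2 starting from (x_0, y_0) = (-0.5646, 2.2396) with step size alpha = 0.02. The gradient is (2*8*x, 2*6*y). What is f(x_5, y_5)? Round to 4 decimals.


Gradient descent on f(x,y) = 8*x^2 + 6*y^2.
Starting point: (-0.5646, 2.2396), alpha = 0.02
Step 1: grad_x = 2*8*-0.5646 = -9.0336, grad_y = 2*6*2.2396 = 26.8752
  x_1 = -0.5646 - 0.02*-9.0336 = -0.3839
  y_1 = 2.2396 - 0.02*26.8752 = 1.7021
Step 2: grad_x = 2*8*-0.3839 = -6.1428, grad_y = 2*6*1.7021 = 20.4252
  x_2 = -0.3839 - 0.02*-6.1428 = -0.2611
  y_2 = 1.7021 - 0.02*20.4252 = 1.2936
Step 3: grad_x = 2*8*-0.2611 = -4.1771, grad_y = 2*6*1.2936 = 15.5231
  x_3 = -0.2611 - 0.02*-4.1771 = -0.1775
  y_3 = 1.2936 - 0.02*15.5231 = 0.9831
Step 4: grad_x = 2*8*-0.1775 = -2.8405, grad_y = 2*6*0.9831 = 11.7976
  x_4 = -0.1775 - 0.02*-2.8405 = -0.1207
  y_4 = 0.9831 - 0.02*11.7976 = 0.7472
Step 5: grad_x = 2*8*-0.1207 = -1.9315, grad_y = 2*6*0.7472 = 8.9662
  x_5 = -0.1207 - 0.02*-1.9315 = -0.0821
  y_5 = 0.7472 - 0.02*8.9662 = 0.5679
f(-0.0821, 0.5679) = 8*(-0.0821)^2 + 6*0.5679^2 = 1.9887


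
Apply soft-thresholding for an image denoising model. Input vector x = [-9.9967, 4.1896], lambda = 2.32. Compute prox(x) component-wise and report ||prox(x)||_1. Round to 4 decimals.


Soft-thresholding with lambda = 2.32:
prox(-9.9967) = sign(-9.9967)*max(|-9.9967| - 2.32, 0) = -7.6767
prox(4.1896) = sign(4.1896)*max(|4.1896| - 2.32, 0) = 1.8696
prox(x) = [-7.6767, 1.8696]
||prox(x)||_1 = 7.6767 + 1.8696 = 9.5463


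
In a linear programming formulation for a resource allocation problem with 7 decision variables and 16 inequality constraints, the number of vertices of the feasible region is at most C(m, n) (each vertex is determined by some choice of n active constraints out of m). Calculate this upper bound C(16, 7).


Each vertex corresponds to some choice of n active constraints out of m, so the number of vertices is at most C(m, n) = m! / (n!(m-n)!).
m = 16, n = 7
Numerator: 16 * 15 * 14 * 13 * 12 * 11 * 10
Denominator: 7! = 5040
C(16, 7) = 11440


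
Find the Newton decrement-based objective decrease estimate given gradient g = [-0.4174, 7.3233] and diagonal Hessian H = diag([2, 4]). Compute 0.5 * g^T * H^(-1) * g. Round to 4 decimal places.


Step 1: H is diagonal, so H^(-1) * g = [-0.2087, 1.8308].
Step 2: g^T H^(-1) g = sum_i g_i^2 / H_ii
  = (-0.4174)^2/2 + (7.3233)^2/4
  = 0.0871 + 13.4077 = 13.4948
Step 3: Objective decrease = 0.5 * g^T H^(-1) g = 6.7474


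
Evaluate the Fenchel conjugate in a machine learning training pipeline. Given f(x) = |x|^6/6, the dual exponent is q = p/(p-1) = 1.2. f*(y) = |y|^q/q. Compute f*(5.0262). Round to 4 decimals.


The conjugate exponent q satisfies 1/p + 1/q = 1.
p = 6, so q = 6/(6 - 1) = 1.2
|y|^q = 5.0262^1.2 = 6.942
f*(5.0262) = 6.942 / 1.2 = 5.785


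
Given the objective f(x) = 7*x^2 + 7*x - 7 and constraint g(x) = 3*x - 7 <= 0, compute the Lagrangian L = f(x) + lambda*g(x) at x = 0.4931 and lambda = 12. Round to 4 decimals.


Step 1: Evaluate f(x).
f(0.4931) = 7*0.4931^2 + 7*0.4931 - 7 = -1.8463
Step 2: Evaluate g(x).
g(0.4931) = 3*0.4931 - 7 = -5.5207
Step 3: Compute Lagrangian.
L = -1.8463 + 12*-5.5207 = -68.0947


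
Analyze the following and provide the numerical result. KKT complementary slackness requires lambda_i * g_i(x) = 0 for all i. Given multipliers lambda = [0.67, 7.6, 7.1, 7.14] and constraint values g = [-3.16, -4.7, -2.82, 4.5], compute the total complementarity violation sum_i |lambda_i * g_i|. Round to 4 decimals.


KKT complementary slackness check:
lambda_1 * g_1 = 0.67 * -3.16 = -2.1172
lambda_2 * g_2 = 7.6 * -4.7 = -35.72
lambda_3 * g_3 = 7.1 * -2.82 = -20.022
lambda_4 * g_4 = 7.14 * 4.5 = 32.13
Total violation = 2.1172 + 35.72 + 20.022 + 32.13 = 89.9892


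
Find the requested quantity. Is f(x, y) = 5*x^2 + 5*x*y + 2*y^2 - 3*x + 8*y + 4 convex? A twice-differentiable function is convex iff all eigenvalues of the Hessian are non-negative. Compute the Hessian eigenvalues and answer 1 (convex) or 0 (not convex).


The Hessian of f(x,y) = 5*x^2 + 5*x*y + 2*y^2 - 3*x + 8*y + 4 is:
H = [[10, 5], [5, 4]]
Trace = 10 + 4 = 14
Determinant = 10*4 - (5)^2 = 15
Discriminant = (14)^2 - 4*15 = 136.0
Eigenvalues: lambda_1 = 1.169, lambda_2 = 12.831
The function is convex.

1


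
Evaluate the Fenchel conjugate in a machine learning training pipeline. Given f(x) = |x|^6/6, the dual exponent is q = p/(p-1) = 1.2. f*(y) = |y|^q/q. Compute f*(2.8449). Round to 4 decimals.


The conjugate exponent q satisfies 1/p + 1/q = 1.
p = 6, so q = 6/(6 - 1) = 1.2
|y|^q = 2.8449^1.2 = 3.5066
f*(2.8449) = 3.5066 / 1.2 = 2.9221


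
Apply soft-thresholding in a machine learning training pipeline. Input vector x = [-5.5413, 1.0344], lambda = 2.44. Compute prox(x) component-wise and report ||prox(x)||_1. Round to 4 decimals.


Soft-thresholding with lambda = 2.44:
prox(-5.5413) = sign(-5.5413)*max(|-5.5413| - 2.44, 0) = -3.1013
prox(1.0344) = sign(1.0344)*max(|1.0344| - 2.44, 0) = 0.0
prox(x) = [-3.1013, 0.0]
||prox(x)||_1 = 3.1013 + 0.0 = 3.1013


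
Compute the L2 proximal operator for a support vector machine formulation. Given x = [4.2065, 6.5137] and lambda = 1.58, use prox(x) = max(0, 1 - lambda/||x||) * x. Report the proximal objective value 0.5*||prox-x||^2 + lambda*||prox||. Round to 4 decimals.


Step 1: Compute ||x||.
||x|| = 7.7539
Step 2: Compute scaling factor.
scale = max(0, 1 - 1.58/7.7539) = 0.7962
Step 3: prox(x) = [3.3493, 5.1864]
||prox(x)|| = 6.1739
Step 4: Proximal objective.
0.5*||prox-x||^2 = 1.2482
lambda*||prox|| = 9.7548
Total = 11.003


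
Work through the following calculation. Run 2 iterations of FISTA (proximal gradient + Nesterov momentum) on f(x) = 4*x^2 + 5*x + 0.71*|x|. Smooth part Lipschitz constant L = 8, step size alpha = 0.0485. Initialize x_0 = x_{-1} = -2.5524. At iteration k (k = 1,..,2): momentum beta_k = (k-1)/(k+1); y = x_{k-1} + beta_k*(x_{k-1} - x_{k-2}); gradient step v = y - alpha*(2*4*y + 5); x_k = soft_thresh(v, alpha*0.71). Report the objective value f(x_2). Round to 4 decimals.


FISTA on f(x) = 4*x^2 + 5*x + 0.71*|x|
L = 8, alpha = 0.0485
Iteration 1: beta = 0.0, y = -2.5524 + 0.0*(-2.5524 + 2.5524) = -2.5524
  grad(y) = -15.4192, v = y - alpha*grad = -1.8046
  prox(v) = soft_thresh(-1.8046, 0.0344) = -1.7701
Iteration 2: beta = 0.3333, y = -1.7701 + 0.3333*(-1.7701 + 2.5524) = -1.5094
  grad(y) = -7.075, v = y - alpha*grad = -1.1662
  prox(v) = soft_thresh(-1.1662, 0.0344) = -1.1318
f(x_2) = 4*(-1.1318)^2 + 5*(-1.1318) + 0.71*|-1.1318| = 0.2685


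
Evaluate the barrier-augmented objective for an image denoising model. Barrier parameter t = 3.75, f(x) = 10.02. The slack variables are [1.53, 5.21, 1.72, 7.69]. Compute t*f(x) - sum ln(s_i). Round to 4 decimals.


Step 1: Compute log-barrier.
ln values: [0.4253, 1.6506, 0.5423, 2.0399]
phi = -(0.4253 + 1.6506 + 0.5423 + 2.0399) = -4.6581
Step 2: Compute augmented objective.
t*f(x) = 3.75*10.02 = 37.575
Total = 37.575 - 4.6581 = 32.9169


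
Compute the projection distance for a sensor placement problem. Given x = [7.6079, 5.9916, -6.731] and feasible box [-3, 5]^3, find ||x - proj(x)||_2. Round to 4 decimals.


Project each component onto [-3, 5].
clip(7.6079) = 5.0, clip(5.9916) = 5.0, clip(-6.731) = -3.0
Projection = [5.0, 5.0, -3.0]
Squared diffs: [6.8011, 0.9833, 13.9204]
Distance = sqrt(21.7048) = 4.6588


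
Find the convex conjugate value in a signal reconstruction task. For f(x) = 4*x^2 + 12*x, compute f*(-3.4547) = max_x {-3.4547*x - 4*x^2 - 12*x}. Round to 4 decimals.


f*(y) = sup_x {y*x - a*x^2 - b*x} = sup_x {(y-b)*x - a*x^2}
FOC: (y - b) - 2a*x = 0 => x* = (y - b)/(2a)
x* = (-3.4547 - 12)/(2*4) = -1.9318
f*(-3.4547) = (y-b)^2/(4a) = (-3.4547 - 12)^2/(4*4)
= 238.8478/16 = 14.928


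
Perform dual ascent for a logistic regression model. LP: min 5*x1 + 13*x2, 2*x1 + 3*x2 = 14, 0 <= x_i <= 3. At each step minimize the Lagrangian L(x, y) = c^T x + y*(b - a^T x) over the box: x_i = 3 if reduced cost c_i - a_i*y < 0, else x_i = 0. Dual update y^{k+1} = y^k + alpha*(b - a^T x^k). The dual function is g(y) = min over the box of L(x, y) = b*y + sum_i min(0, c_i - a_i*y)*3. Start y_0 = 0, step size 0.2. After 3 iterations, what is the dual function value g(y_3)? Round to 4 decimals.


Dual ascent for LP: min 5*x1 + 13*x2, 2*x1 + 3*x2 = 14, 0 <= x_i <= 3
Step 1: y^k = 0.0, reduced costs: (5.0, 13.0)
  x^k = (0.0, 0.0), subgradient = b - a^T x = 14.0
  y^{k+1} = 0.0 + 0.2*14.0 = 2.8
Step 2: y^k = 2.8, reduced costs: (-0.6, 4.6)
  x^k = (3.0, 0.0), subgradient = b - a^T x = 8.0
  y^{k+1} = 2.8 + 0.2*8.0 = 4.4
Step 3: y^k = 4.4, reduced costs: (-3.8, -0.2)
  x^k = (3.0, 3.0), subgradient = b - a^T x = -1.0
  y^{k+1} = 4.4 + 0.2*-1.0 = 4.2
Dual objective at y_3 = 4.2: reduced costs (-3.4, 0.4), box minimizer x = (3.0, 0.0)
g(y_3) = b*y + (c1 - a1*y)*x1 + (c2 - a2*y)*x2 = 14*4.2 + (-3.4)*3.0 + 0.4*0.0 = 58.8 - 10.2 + 0.0 = 48.6


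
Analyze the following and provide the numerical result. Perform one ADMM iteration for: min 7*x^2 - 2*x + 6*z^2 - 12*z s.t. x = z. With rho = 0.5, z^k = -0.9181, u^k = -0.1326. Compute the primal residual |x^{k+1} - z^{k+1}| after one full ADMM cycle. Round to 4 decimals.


ADMM iteration with rho = 0.5, z^k = -0.9181, u^k = -0.1326
Step 1: x-update.
Minimize 7*x^2 - 2*x + (0.5/2)*(x + 0.9181 - 0.1326)^2
FOC: (2*7 + 0.5)*x = 2 + 0.5*(-0.9181 + 0.1326)
x^{k+1} = 0.1108
Step 2: z-update.
Minimize 6*z^2 - 12*z + (0.5/2)*(0.1108 - z - 0.1326)^2
FOC: (2*6 + 0.5)*z = 12 + 0.5*(0.1108 - 0.1326)
z^{k+1} = 0.9591
Step 3: u-update.
u^{k+1} = -0.1326 + 0.1108 - 0.9591 = -0.9809
Step 4: Primal residual = |0.1108 - 0.9591| = 0.8483


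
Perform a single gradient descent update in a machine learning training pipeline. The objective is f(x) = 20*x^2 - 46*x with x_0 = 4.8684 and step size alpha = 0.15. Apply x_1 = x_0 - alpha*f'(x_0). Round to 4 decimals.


We compute the gradient at x_0 and apply the update.
f'(x) = 40*x - 46
f'(4.8684) = 40*4.8684 - 46 = 148.736
x_1 = 4.8684 - 0.15*148.736 = -17.442


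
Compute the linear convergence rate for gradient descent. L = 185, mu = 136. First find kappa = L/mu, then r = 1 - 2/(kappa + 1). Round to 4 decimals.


Step 1: Compute the condition number.
kappa = L/mu = 185/136 = 1.3603
Step 2: Compute the convergence rate.
r = 1 - 2/(kappa + 1) = 1 - 2*mu/(L + mu) = (L - mu)/(L + mu) = 49/321 = 0.1526


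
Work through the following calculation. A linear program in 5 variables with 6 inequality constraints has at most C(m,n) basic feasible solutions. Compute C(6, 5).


Each vertex corresponds to some choice of n active constraints out of m, so the number of vertices is at most C(m, n) = m! / (n!(m-n)!).
m = 6, n = 5
Numerator: 6 * 5 * 4 * 3 * 2
Denominator: 5! = 120
C(6, 5) = 6


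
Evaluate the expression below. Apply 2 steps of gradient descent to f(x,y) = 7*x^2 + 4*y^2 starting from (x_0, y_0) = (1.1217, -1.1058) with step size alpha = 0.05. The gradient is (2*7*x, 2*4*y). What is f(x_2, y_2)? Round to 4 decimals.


Gradient descent on f(x,y) = 7*x^2 + 4*y^2.
Starting point: (1.1217, -1.1058), alpha = 0.05
Step 1: grad_x = 2*7*1.1217 = 15.7038, grad_y = 2*4*-1.1058 = -8.8464
  x_1 = 1.1217 - 0.05*15.7038 = 0.3365
  y_1 = -1.1058 - 0.05*-8.8464 = -0.6635
Step 2: grad_x = 2*7*0.3365 = 4.7111, grad_y = 2*4*-0.6635 = -5.3078
  x_2 = 0.3365 - 0.05*4.7111 = 0.101
  y_2 = -0.6635 - 0.05*-5.3078 = -0.3981
f(0.101, -0.3981) = 7*0.101^2 + 4*(-0.3981)^2 = 0.7052


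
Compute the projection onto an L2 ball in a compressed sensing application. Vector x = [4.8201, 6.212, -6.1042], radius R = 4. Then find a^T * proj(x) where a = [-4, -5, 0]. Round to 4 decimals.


Step 1: Compute ||x|| (intermediates to 6 decimals).
||x|| = sqrt(4.8201^2 + 6.212^2 + (-6.1042)^2) = 9.954073
Step 2: Project.
Since ||x|| > R, scale = R/||x|| = 4/9.954073 = 0.401846, proj(x) = scale * x
proj(x) = [1.936938, 2.496267, -2.452948]
Step 3: Dot product.
a^T * proj(x) = -4*1.936938 - 5*2.496267 + 0*(-2.452948) = -20.2291


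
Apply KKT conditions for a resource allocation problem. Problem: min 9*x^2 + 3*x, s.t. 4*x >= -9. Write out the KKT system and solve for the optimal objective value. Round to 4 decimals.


Step 1: Try lambda = 0 (constraint inactive).
Stationarity: 2*9*x + 3 = 0
x* = -3/(2*9) = -1/6 = -0.1667 (rounded; the exact value -1/6 is used below)
Check constraint: 4*-0.1667 = -0.6668 >= -9 -- satisfied.
Step 2: Compute optimal value.
f(x*) = 9*(-1/6)^2 + 3*(-1/6) = -0.25


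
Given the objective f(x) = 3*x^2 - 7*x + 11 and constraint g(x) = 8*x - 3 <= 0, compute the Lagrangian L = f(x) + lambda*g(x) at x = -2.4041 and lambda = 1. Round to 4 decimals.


Step 1: Evaluate f(x).
f(-2.4041) = 3*(-2.4041)^2 - 7*(-2.4041) + 11 = 45.1678
Step 2: Evaluate g(x).
g(-2.4041) = 8*-2.4041 - 3 = -22.2328
Step 3: Compute Lagrangian.
L = 45.1678 + 1*-22.2328 = 22.935


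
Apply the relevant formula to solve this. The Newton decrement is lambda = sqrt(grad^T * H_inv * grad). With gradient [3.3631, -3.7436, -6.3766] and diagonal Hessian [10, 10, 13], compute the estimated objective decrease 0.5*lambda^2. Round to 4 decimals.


Step 1: H is diagonal, so H^(-1) * g = [0.3363, -0.3744, -0.4905].
Step 2: g^T H^(-1) g = sum_i g_i^2 / H_ii
  = (3.3631)^2/10 + (-3.7436)^2/10 + (-6.3766)^2/13
  = 1.131 + 1.4015 + 3.1278 = 5.6603
Step 3: Objective decrease = 0.5 * g^T H^(-1) g = 2.8301


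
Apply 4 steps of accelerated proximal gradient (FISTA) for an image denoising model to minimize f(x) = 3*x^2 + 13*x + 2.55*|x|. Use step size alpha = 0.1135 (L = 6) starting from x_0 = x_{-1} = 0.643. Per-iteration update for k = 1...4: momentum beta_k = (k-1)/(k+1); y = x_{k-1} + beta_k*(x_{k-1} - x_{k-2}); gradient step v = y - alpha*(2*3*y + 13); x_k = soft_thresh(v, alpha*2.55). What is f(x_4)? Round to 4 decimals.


FISTA on f(x) = 3*x^2 + 13*x + 2.55*|x|
L = 6, alpha = 0.1135
Iteration 1: beta = 0.0, y = 0.643 + 0.0*(0.643 - 0.643) = 0.643
  grad(y) = 16.858, v = y - alpha*grad = -1.2704
  prox(v) = soft_thresh(-1.2704, 0.2894) = -0.981
Iteration 2: beta = 0.3333, y = -0.981 + 0.3333*(-0.981 - 0.643) = -1.5223
  grad(y) = 3.8663, v = y - alpha*grad = -1.9611
  prox(v) = soft_thresh(-1.9611, 0.2894) = -1.6717
Iteration 3: beta = 0.5, y = -1.6717 + 0.5*(-1.6717 + 0.981) = -2.017
  grad(y) = 0.8977, v = y - alpha*grad = -2.1189
  prox(v) = soft_thresh(-2.1189, 0.2894) = -1.8295
Iteration 4: beta = 0.6, y = -1.8295 + 0.6*(-1.8295 + 1.6717) = -1.9242
  grad(y) = 1.4547, v = y - alpha*grad = -2.0893
  prox(v) = soft_thresh(-2.0893, 0.2894) = -1.7999
f(x_4) = 3*(-1.7999)^2 + 13*(-1.7999) + 2.55*|-1.7999| = -9.09


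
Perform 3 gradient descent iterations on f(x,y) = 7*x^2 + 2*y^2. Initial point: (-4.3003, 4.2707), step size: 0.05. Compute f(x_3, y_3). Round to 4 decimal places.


Gradient descent on f(x,y) = 7*x^2 + 2*y^2.
Starting point: (-4.3003, 4.2707), alpha = 0.05
Step 1: grad_x = 2*7*-4.3003 = -60.2042, grad_y = 2*2*4.2707 = 17.0828
  x_1 = -4.3003 - 0.05*-60.2042 = -1.2901
  y_1 = 4.2707 - 0.05*17.0828 = 3.4166
Step 2: grad_x = 2*7*-1.2901 = -18.0613, grad_y = 2*2*3.4166 = 13.6662
  x_2 = -1.2901 - 0.05*-18.0613 = -0.387
  y_2 = 3.4166 - 0.05*13.6662 = 2.7332
Step 3: grad_x = 2*7*-0.387 = -5.4184, grad_y = 2*2*2.7332 = 10.933
  x_3 = -0.387 - 0.05*-5.4184 = -0.1161
  y_3 = 2.7332 - 0.05*10.933 = 2.1866
f(-0.1161, 2.1866) = 7*(-0.1161)^2 + 2*2.1866^2 = 9.6568


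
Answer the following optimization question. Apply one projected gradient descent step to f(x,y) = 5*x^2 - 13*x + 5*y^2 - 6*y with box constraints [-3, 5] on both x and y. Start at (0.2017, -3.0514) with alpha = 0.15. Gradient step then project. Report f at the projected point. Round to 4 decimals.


Step 1: Compute gradient at (0.2017, -3.0514).
grad_x = 2*5*0.2017 - 13 = -10.983
grad_y = 2*5*-3.0514 - 6 = -36.514
Step 2: Gradient step.
x_raw = 0.2017 - 0.15*-10.983 = 1.8492
y_raw = -3.0514 - 0.15*-36.514 = 2.4257
Step 3: Project onto [-3, 5].
x_proj = clip(1.8492) = 1.8492
y_proj = clip(2.4257) = 2.4257
Step 4: Evaluate f.
f(1.8492, 2.4257) = 7.9237


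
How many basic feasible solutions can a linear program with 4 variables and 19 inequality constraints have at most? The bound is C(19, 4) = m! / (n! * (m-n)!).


Each vertex corresponds to some choice of n active constraints out of m, so the number of vertices is at most C(m, n) = m! / (n!(m-n)!).
m = 19, n = 4
Numerator: 19 * 18 * 17 * 16
Denominator: 4! = 24
C(19, 4) = 3876


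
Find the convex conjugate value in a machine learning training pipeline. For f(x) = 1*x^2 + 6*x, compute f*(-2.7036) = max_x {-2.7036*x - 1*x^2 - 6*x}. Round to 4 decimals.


f*(y) = sup_x {y*x - a*x^2 - b*x} = sup_x {(y-b)*x - a*x^2}
FOC: (y - b) - 2a*x = 0 => x* = (y - b)/(2a)
x* = (-2.7036 - 6)/(2*1) = -4.3518
f*(-2.7036) = (y-b)^2/(4a) = (-2.7036 - 6)^2/(4*1)
= 75.7527/4 = 18.9382


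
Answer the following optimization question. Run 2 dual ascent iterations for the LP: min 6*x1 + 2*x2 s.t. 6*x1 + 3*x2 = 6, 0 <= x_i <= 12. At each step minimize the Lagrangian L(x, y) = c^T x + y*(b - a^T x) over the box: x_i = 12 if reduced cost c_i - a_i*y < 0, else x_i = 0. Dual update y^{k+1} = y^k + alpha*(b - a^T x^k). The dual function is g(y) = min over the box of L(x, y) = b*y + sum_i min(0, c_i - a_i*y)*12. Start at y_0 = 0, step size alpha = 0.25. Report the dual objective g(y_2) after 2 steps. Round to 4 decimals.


Dual ascent for LP: min 6*x1 + 2*x2, 6*x1 + 3*x2 = 6, 0 <= x_i <= 12
Step 1: y^k = 0.0, reduced costs: (6.0, 2.0)
  x^k = (0.0, 0.0), subgradient = b - a^T x = 6.0
  y^{k+1} = 0.0 + 0.25*6.0 = 1.5
Step 2: y^k = 1.5, reduced costs: (-3.0, -2.5)
  x^k = (12.0, 12.0), subgradient = b - a^T x = -102.0
  y^{k+1} = 1.5 + 0.25*-102.0 = -24.0
Dual objective at y_2 = -24.0: reduced costs (150.0, 74.0), box minimizer x = (0.0, 0.0)
g(y_2) = b*y + (c1 - a1*y)*x1 + (c2 - a2*y)*x2 = 6*(-24.0) + 150.0*0.0 + 74.0*0.0 = -144.0 + 0.0 + 0.0 = -144.0


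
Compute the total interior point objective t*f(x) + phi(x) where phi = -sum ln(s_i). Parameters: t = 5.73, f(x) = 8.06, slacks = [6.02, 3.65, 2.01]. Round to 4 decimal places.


Step 1: Compute log-barrier.
ln values: [1.7951, 1.2947, 0.6981]
phi = -(1.7951 + 1.2947 + 0.6981) = -3.7879
Step 2: Compute augmented objective.
t*f(x) = 5.73*8.06 = 46.1838
Total = 46.1838 - 3.7879 = 42.3959


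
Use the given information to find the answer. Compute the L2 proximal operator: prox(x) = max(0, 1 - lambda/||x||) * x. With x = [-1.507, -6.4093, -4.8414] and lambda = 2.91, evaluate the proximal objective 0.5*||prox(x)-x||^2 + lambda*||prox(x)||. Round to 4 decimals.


Step 1: Compute ||x||.
||x|| = 8.1725
Step 2: Compute scaling factor.
scale = max(0, 1 - 2.91/8.1725) = 0.6439
Step 3: prox(x) = [-0.9704, -4.1271, -3.1175]
||prox(x)|| = 5.2625
Step 4: Proximal objective.
0.5*||prox-x||^2 = 4.2341
lambda*||prox|| = 15.3139
Total = 19.5478


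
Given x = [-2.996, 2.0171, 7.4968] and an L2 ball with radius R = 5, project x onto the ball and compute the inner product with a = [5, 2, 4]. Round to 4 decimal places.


Step 1: Compute ||x|| (intermediates to 6 decimals).
||x|| = sqrt((-2.996)^2 + 2.0171^2 + 7.4968^2) = 8.321461
Step 2: Project.
Since ||x|| > R, scale = R/||x|| = 5/8.321461 = 0.600856, proj(x) = scale * x
proj(x) = [-1.800165, 1.211987, 4.504497]
Step 3: Dot product.
a^T * proj(x) = 5*(-1.800165) + 2*1.211987 + 4*4.504497 = 11.4411


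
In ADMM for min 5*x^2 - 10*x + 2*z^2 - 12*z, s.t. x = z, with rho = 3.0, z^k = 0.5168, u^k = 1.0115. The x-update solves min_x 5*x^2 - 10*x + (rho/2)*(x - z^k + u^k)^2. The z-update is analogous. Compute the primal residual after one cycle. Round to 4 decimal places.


ADMM iteration with rho = 3.0, z^k = 0.5168, u^k = 1.0115
Step 1: x-update.
Minimize 5*x^2 - 10*x + (3.0/2)*(x - 0.5168 + 1.0115)^2
FOC: (2*5 + 3.0)*x = 10 + 3.0*(0.5168 - 1.0115)
x^{k+1} = 0.6551
Step 2: z-update.
Minimize 2*z^2 - 12*z + (3.0/2)*(0.6551 - z + 1.0115)^2
FOC: (2*2 + 3.0)*z = 12 + 3.0*(0.6551 + 1.0115)
z^{k+1} = 2.4285
Step 3: u-update.
u^{k+1} = 1.0115 + 0.6551 - 2.4285 = -0.762
Step 4: Primal residual = |0.6551 - 2.4285| = 1.7735


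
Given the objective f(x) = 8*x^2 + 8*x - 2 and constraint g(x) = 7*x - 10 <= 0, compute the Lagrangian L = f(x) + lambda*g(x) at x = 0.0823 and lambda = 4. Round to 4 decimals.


Step 1: Evaluate f(x).
f(0.0823) = 8*0.0823^2 + 8*0.0823 - 2 = -1.2874
Step 2: Evaluate g(x).
g(0.0823) = 7*0.0823 - 10 = -9.4239
Step 3: Compute Lagrangian.
L = -1.2874 + 4*-9.4239 = -38.983


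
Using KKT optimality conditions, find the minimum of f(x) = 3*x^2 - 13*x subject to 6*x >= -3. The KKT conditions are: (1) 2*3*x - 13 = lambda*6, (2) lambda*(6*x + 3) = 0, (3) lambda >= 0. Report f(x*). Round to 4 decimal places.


Step 1: Try lambda = 0 (constraint inactive).
Stationarity: 2*3*x - 13 = 0
x* = 13/(2*3) = 13/6 = 2.1667 (rounded; the exact value 13/6 is used below)
Check constraint: 6*2.1667 = 13.0002 >= -3 -- satisfied.
Step 2: Compute optimal value.
f(x*) = 3*(13/6)^2 - 13*(13/6) = -14.0833


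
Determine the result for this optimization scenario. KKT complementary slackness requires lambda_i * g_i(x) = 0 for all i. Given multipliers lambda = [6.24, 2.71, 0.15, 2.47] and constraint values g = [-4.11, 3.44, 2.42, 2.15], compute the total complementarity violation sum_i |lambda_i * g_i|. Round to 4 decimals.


KKT complementary slackness check:
lambda_1 * g_1 = 6.24 * -4.11 = -25.6464
lambda_2 * g_2 = 2.71 * 3.44 = 9.3224
lambda_3 * g_3 = 0.15 * 2.42 = 0.363
lambda_4 * g_4 = 2.47 * 2.15 = 5.3105
Total violation = 25.6464 + 9.3224 + 0.363 + 5.3105 = 40.6423


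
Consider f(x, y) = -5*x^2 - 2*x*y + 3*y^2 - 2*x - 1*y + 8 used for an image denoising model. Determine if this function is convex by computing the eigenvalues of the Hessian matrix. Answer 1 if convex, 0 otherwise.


The Hessian of f(x,y) = -5*x^2 - 2*x*y + 3*y^2 - 2*x - 1*y + 8 is:
H = [[-10, -2], [-2, 6]]
Trace = -10 + 6 = -4
Determinant = -10*6 - (-2)^2 = -64
Discriminant = (-4)^2 - 4*-64 = 272.0
Eigenvalues: lambda_1 = -10.2462, lambda_2 = 6.2462
The function is not convex.

0


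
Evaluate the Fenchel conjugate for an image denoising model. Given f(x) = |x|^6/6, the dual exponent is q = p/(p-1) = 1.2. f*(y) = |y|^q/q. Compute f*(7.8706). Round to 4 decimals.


The conjugate exponent q satisfies 1/p + 1/q = 1.
p = 6, so q = 6/(6 - 1) = 1.2
|y|^q = 7.8706^1.2 = 11.8908
f*(7.8706) = 11.8908 / 1.2 = 9.909


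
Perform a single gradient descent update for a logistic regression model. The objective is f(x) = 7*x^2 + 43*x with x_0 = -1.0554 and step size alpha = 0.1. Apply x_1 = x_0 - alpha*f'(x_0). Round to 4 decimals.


We compute the gradient at x_0 and apply the update.
f'(x) = 14*x + 43
f'(-1.0554) = 14*-1.0554 + 43 = 28.2244
x_1 = -1.0554 - 0.1*28.2244 = -3.8778


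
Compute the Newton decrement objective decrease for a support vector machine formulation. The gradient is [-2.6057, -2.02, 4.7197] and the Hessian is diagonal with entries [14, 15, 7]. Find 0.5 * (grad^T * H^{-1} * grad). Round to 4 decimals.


Step 1: H is diagonal, so H^(-1) * g = [-0.1861, -0.1347, 0.6742].
Step 2: g^T H^(-1) g = sum_i g_i^2 / H_ii
  = (-2.6057)^2/14 + (-2.02)^2/15 + (4.7197)^2/7
  = 0.485 + 0.272 + 3.1822 = 3.9392
Step 3: Objective decrease = 0.5 * g^T H^(-1) g = 1.9696


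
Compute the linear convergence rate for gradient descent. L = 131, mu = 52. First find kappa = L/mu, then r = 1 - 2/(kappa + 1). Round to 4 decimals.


Step 1: Compute the condition number.
kappa = L/mu = 131/52 = 2.5192
Step 2: Compute the convergence rate.
r = 1 - 2/(kappa + 1) = 1 - 2*mu/(L + mu) = (L - mu)/(L + mu) = 79/183 = 0.4317


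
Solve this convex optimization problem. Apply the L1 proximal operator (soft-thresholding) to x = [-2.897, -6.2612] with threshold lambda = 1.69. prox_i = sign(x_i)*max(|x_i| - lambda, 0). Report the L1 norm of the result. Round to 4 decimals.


Soft-thresholding with lambda = 1.69:
prox(-2.897) = sign(-2.897)*max(|-2.897| - 1.69, 0) = -1.207
prox(-6.2612) = sign(-6.2612)*max(|-6.2612| - 1.69, 0) = -4.5712
prox(x) = [-1.207, -4.5712]
||prox(x)||_1 = 1.207 + 4.5712 = 5.7782


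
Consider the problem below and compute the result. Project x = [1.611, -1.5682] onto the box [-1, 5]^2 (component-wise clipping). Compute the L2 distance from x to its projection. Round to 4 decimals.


Project each component onto [-1, 5].
clip(1.611) = 1.611, clip(-1.5682) = -1.0
Projection = [1.611, -1.0]
Squared diffs: [0.0, 0.3229]
Distance = sqrt(0.3229) = 0.5682


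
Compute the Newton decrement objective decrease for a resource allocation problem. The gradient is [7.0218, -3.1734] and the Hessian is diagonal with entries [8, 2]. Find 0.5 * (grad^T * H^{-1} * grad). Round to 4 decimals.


Step 1: H is diagonal, so H^(-1) * g = [0.8777, -1.5867].
Step 2: g^T H^(-1) g = sum_i g_i^2 / H_ii
  = (7.0218)^2/8 + (-3.1734)^2/2
  = 6.1632 + 5.0352 = 11.1984
Step 3: Objective decrease = 0.5 * g^T H^(-1) g = 5.5992


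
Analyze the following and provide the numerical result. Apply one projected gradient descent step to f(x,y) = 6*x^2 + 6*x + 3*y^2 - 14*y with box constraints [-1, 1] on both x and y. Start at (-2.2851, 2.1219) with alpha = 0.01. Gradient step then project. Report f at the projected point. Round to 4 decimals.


Step 1: Compute gradient at (-2.2851, 2.1219).
grad_x = 2*6*-2.2851 + 6 = -21.4212
grad_y = 2*3*2.1219 - 14 = -1.2686
Step 2: Gradient step.
x_raw = -2.2851 - 0.01*-21.4212 = -2.0709
y_raw = 2.1219 - 0.01*-1.2686 = 2.1346
Step 3: Project onto [-1, 1].
x_proj = clip(-2.0709) = -1.0
y_proj = clip(2.1346) = 1.0
Step 4: Evaluate f.
f(-1.0, 1.0) = -11.0


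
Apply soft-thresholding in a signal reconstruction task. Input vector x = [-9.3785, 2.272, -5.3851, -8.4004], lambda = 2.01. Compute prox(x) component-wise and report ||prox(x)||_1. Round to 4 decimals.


Soft-thresholding with lambda = 2.01:
prox(-9.3785) = sign(-9.3785)*max(|-9.3785| - 2.01, 0) = -7.3685
prox(2.272) = sign(2.272)*max(|2.272| - 2.01, 0) = 0.262
prox(-5.3851) = sign(-5.3851)*max(|-5.3851| - 2.01, 0) = -3.3751
prox(-8.4004) = sign(-8.4004)*max(|-8.4004| - 2.01, 0) = -6.3904
prox(x) = [-7.3685, 0.262, -3.3751, -6.3904]
||prox(x)||_1 = 7.3685 + 0.262 + 3.3751 + 6.3904 = 17.396


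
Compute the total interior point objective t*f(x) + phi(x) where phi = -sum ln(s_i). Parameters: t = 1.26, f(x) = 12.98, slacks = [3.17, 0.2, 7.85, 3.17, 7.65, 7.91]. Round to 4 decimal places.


Step 1: Compute log-barrier.
ln values: [1.1537, -1.6094, 2.0605, 1.1537, 2.0347, 2.0681]
phi = -(1.1537 - 1.6094 + 2.0605 + 1.1537 + 2.0347 + 2.0681) = -6.8614
Step 2: Compute augmented objective.
t*f(x) = 1.26*12.98 = 16.3548
Total = 16.3548 - 6.8614 = 9.4934


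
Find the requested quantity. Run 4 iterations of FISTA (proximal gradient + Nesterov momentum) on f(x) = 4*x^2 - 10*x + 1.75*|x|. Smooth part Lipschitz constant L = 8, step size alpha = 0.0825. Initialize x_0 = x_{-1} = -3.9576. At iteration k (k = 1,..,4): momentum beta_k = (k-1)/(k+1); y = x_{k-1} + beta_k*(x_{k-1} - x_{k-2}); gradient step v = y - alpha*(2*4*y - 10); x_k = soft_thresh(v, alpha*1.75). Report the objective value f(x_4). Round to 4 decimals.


FISTA on f(x) = 4*x^2 - 10*x + 1.75*|x|
L = 8, alpha = 0.0825
Iteration 1: beta = 0.0, y = -3.9576 + 0.0*(-3.9576 + 3.9576) = -3.9576
  grad(y) = -41.6608, v = y - alpha*grad = -0.5206
  prox(v) = soft_thresh(-0.5206, 0.1444) = -0.3762
Iteration 2: beta = 0.3333, y = -0.3762 + 0.3333*(-0.3762 + 3.9576) = 0.8176
  grad(y) = -3.4593, v = y - alpha*grad = 1.103
  prox(v) = soft_thresh(1.103, 0.1444) = 0.9586
Iteration 3: beta = 0.5, y = 0.9586 + 0.5*(0.9586 + 0.3762) = 1.626
  grad(y) = 3.0081, v = y - alpha*grad = 1.3778
  prox(v) = soft_thresh(1.3778, 0.1444) = 1.2335
Iteration 4: beta = 0.6, y = 1.2335 + 0.6*(1.2335 - 0.9586) = 1.3984
  grad(y) = 1.1871, v = y - alpha*grad = 1.3005
  prox(v) = soft_thresh(1.3005, 0.1444) = 1.1561
f(x_4) = 4*1.1561^2 - 10*1.1561 + 1.75*|1.1561| = -4.1916


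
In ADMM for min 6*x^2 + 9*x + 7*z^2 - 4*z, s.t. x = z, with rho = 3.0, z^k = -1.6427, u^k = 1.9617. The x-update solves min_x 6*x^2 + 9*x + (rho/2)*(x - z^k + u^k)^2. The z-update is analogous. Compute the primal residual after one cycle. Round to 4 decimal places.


ADMM iteration with rho = 3.0, z^k = -1.6427, u^k = 1.9617
Step 1: x-update.
Minimize 6*x^2 + 9*x + (3.0/2)*(x + 1.6427 + 1.9617)^2
FOC: (2*6 + 3.0)*x = -9 + 3.0*(-1.6427 - 1.9617)
x^{k+1} = -1.3209
Step 2: z-update.
Minimize 7*z^2 - 4*z + (3.0/2)*(-1.3209 - z + 1.9617)^2
FOC: (2*7 + 3.0)*z = 4 + 3.0*(-1.3209 + 1.9617)
z^{k+1} = 0.3484
Step 3: u-update.
u^{k+1} = 1.9617 - 1.3209 - 0.3484 = 0.2924
Step 4: Primal residual = |-1.3209 - 0.3484| = 1.6693


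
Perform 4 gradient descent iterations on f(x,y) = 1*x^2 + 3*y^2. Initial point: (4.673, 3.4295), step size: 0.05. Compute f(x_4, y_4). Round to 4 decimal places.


Gradient descent on f(x,y) = 1*x^2 + 3*y^2.
Starting point: (4.673, 3.4295), alpha = 0.05
Step 1: grad_x = 2*1*4.673 = 9.346, grad_y = 2*3*3.4295 = 20.577
  x_1 = 4.673 - 0.05*9.346 = 4.2057
  y_1 = 3.4295 - 0.05*20.577 = 2.4007
Step 2: grad_x = 2*1*4.2057 = 8.4114, grad_y = 2*3*2.4007 = 14.4039
  x_2 = 4.2057 - 0.05*8.4114 = 3.7851
  y_2 = 2.4007 - 0.05*14.4039 = 1.6805
Step 3: grad_x = 2*1*3.7851 = 7.5703, grad_y = 2*3*1.6805 = 10.0827
  x_3 = 3.7851 - 0.05*7.5703 = 3.4066
  y_3 = 1.6805 - 0.05*10.0827 = 1.1763
Step 4: grad_x = 2*1*3.4066 = 6.8132, grad_y = 2*3*1.1763 = 7.0579
  x_4 = 3.4066 - 0.05*6.8132 = 3.066
  y_4 = 1.1763 - 0.05*7.0579 = 0.8234
f(3.066, 0.8234) = 1*3.066^2 + 3*0.8234^2 = 11.4342
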